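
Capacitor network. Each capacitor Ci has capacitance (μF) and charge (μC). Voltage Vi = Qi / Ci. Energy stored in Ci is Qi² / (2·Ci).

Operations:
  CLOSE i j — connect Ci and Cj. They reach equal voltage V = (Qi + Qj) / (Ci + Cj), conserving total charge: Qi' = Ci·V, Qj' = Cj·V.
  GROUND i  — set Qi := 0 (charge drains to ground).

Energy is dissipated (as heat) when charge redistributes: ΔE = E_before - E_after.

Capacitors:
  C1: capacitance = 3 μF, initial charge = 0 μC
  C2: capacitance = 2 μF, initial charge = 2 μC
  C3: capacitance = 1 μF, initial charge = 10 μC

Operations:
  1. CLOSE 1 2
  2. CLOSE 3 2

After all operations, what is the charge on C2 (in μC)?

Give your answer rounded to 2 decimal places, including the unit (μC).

Initial: C1(3μF, Q=0μC, V=0.00V), C2(2μF, Q=2μC, V=1.00V), C3(1μF, Q=10μC, V=10.00V)
Op 1: CLOSE 1-2: Q_total=2.00, C_total=5.00, V=0.40; Q1=1.20, Q2=0.80; dissipated=0.600
Op 2: CLOSE 3-2: Q_total=10.80, C_total=3.00, V=3.60; Q3=3.60, Q2=7.20; dissipated=30.720
Final charges: Q1=1.20, Q2=7.20, Q3=3.60

Answer: 7.20 μC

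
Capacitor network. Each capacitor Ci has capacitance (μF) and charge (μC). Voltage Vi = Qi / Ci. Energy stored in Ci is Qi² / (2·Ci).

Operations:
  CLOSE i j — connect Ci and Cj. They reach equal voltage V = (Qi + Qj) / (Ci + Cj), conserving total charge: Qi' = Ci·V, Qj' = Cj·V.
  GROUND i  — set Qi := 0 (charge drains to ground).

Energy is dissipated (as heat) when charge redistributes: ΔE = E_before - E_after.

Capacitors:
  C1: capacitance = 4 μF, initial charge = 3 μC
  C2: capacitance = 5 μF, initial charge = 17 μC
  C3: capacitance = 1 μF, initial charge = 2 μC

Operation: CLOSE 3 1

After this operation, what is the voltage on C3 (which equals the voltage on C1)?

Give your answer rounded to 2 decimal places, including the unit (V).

Initial: C1(4μF, Q=3μC, V=0.75V), C2(5μF, Q=17μC, V=3.40V), C3(1μF, Q=2μC, V=2.00V)
Op 1: CLOSE 3-1: Q_total=5.00, C_total=5.00, V=1.00; Q3=1.00, Q1=4.00; dissipated=0.625

Answer: 1.00 V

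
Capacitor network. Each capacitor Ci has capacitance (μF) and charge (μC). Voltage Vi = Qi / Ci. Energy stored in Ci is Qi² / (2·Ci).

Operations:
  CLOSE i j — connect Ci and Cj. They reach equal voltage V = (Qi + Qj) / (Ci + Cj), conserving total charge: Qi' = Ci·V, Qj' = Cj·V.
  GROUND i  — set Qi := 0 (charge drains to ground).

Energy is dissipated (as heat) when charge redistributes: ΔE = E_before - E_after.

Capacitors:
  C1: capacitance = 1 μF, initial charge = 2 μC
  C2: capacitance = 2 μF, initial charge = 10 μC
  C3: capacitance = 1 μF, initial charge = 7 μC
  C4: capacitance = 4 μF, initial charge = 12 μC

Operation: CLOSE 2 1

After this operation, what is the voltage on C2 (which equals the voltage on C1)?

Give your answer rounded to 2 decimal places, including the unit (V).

Answer: 4.00 V

Derivation:
Initial: C1(1μF, Q=2μC, V=2.00V), C2(2μF, Q=10μC, V=5.00V), C3(1μF, Q=7μC, V=7.00V), C4(4μF, Q=12μC, V=3.00V)
Op 1: CLOSE 2-1: Q_total=12.00, C_total=3.00, V=4.00; Q2=8.00, Q1=4.00; dissipated=3.000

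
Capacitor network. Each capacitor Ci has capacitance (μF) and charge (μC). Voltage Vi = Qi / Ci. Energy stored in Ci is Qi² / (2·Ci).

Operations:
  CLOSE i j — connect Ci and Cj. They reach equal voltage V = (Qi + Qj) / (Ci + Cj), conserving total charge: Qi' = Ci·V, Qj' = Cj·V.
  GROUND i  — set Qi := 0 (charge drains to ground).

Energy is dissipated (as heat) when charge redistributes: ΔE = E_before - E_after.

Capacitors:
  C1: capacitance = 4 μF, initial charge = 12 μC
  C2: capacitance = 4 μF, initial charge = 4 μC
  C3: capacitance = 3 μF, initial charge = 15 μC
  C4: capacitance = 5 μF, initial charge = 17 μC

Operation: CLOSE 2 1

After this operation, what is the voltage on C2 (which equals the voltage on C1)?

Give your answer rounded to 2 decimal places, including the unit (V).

Answer: 2.00 V

Derivation:
Initial: C1(4μF, Q=12μC, V=3.00V), C2(4μF, Q=4μC, V=1.00V), C3(3μF, Q=15μC, V=5.00V), C4(5μF, Q=17μC, V=3.40V)
Op 1: CLOSE 2-1: Q_total=16.00, C_total=8.00, V=2.00; Q2=8.00, Q1=8.00; dissipated=4.000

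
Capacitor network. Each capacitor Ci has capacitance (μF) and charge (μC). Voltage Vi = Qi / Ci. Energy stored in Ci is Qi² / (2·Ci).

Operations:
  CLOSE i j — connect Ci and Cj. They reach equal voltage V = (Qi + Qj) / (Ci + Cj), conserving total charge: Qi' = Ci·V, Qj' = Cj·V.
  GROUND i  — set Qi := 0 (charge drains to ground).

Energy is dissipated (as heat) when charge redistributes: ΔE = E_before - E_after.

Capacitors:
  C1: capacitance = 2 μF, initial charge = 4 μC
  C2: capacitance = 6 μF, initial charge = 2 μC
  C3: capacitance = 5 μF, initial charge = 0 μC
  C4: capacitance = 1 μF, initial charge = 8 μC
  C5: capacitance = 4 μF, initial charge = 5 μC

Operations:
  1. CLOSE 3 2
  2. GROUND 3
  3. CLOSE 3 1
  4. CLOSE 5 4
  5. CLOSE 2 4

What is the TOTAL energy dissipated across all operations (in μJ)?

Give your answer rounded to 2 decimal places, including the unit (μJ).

Initial: C1(2μF, Q=4μC, V=2.00V), C2(6μF, Q=2μC, V=0.33V), C3(5μF, Q=0μC, V=0.00V), C4(1μF, Q=8μC, V=8.00V), C5(4μF, Q=5μC, V=1.25V)
Op 1: CLOSE 3-2: Q_total=2.00, C_total=11.00, V=0.18; Q3=0.91, Q2=1.09; dissipated=0.152
Op 2: GROUND 3: Q3=0; energy lost=0.083
Op 3: CLOSE 3-1: Q_total=4.00, C_total=7.00, V=0.57; Q3=2.86, Q1=1.14; dissipated=2.857
Op 4: CLOSE 5-4: Q_total=13.00, C_total=5.00, V=2.60; Q5=10.40, Q4=2.60; dissipated=18.225
Op 5: CLOSE 2-4: Q_total=3.69, C_total=7.00, V=0.53; Q2=3.16, Q4=0.53; dissipated=2.506
Total dissipated: 23.822 μJ

Answer: 23.82 μJ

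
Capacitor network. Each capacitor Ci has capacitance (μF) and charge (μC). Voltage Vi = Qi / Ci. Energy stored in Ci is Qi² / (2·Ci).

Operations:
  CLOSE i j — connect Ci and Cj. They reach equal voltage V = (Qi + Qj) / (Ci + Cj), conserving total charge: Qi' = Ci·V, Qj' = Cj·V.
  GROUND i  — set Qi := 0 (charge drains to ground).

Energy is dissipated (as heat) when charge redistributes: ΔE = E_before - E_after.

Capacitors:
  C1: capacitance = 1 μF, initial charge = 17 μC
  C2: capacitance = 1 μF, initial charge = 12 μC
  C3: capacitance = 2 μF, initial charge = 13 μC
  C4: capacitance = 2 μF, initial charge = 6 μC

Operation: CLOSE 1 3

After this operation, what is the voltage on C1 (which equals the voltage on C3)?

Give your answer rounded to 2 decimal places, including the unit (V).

Initial: C1(1μF, Q=17μC, V=17.00V), C2(1μF, Q=12μC, V=12.00V), C3(2μF, Q=13μC, V=6.50V), C4(2μF, Q=6μC, V=3.00V)
Op 1: CLOSE 1-3: Q_total=30.00, C_total=3.00, V=10.00; Q1=10.00, Q3=20.00; dissipated=36.750

Answer: 10.00 V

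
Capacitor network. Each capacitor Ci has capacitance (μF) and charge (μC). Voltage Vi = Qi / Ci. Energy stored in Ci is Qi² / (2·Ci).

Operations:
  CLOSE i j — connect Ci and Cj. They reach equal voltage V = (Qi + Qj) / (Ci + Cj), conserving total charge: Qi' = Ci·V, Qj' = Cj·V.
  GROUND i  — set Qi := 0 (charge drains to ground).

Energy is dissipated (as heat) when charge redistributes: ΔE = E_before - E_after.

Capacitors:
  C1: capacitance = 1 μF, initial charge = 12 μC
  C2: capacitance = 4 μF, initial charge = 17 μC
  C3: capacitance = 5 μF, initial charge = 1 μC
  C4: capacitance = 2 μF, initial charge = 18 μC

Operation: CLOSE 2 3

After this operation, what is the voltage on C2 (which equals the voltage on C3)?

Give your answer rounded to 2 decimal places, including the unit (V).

Answer: 2.00 V

Derivation:
Initial: C1(1μF, Q=12μC, V=12.00V), C2(4μF, Q=17μC, V=4.25V), C3(5μF, Q=1μC, V=0.20V), C4(2μF, Q=18μC, V=9.00V)
Op 1: CLOSE 2-3: Q_total=18.00, C_total=9.00, V=2.00; Q2=8.00, Q3=10.00; dissipated=18.225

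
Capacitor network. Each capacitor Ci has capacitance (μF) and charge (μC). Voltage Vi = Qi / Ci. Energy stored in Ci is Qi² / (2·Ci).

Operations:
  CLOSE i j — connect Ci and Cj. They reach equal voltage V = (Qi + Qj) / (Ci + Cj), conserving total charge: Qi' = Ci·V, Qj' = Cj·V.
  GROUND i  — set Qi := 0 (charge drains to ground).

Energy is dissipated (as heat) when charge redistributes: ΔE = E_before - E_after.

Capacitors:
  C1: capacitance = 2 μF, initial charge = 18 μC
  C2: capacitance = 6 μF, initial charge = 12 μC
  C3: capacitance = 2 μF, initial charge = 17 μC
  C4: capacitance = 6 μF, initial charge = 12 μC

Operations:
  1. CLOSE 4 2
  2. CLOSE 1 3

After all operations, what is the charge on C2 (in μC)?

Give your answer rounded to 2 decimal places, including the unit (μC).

Initial: C1(2μF, Q=18μC, V=9.00V), C2(6μF, Q=12μC, V=2.00V), C3(2μF, Q=17μC, V=8.50V), C4(6μF, Q=12μC, V=2.00V)
Op 1: CLOSE 4-2: Q_total=24.00, C_total=12.00, V=2.00; Q4=12.00, Q2=12.00; dissipated=0.000
Op 2: CLOSE 1-3: Q_total=35.00, C_total=4.00, V=8.75; Q1=17.50, Q3=17.50; dissipated=0.125
Final charges: Q1=17.50, Q2=12.00, Q3=17.50, Q4=12.00

Answer: 12.00 μC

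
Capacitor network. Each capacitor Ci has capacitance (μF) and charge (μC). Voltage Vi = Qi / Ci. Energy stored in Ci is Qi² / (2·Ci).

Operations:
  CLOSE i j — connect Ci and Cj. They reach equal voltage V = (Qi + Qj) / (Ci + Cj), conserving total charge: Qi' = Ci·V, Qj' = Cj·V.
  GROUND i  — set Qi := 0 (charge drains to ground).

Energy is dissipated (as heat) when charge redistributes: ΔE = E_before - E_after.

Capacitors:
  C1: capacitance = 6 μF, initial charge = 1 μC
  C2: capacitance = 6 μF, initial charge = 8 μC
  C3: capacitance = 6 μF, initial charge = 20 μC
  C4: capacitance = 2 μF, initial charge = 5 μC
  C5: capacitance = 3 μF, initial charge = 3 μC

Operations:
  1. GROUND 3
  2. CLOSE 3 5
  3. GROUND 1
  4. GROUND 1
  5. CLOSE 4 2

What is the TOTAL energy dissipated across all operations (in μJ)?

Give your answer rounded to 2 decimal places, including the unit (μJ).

Initial: C1(6μF, Q=1μC, V=0.17V), C2(6μF, Q=8μC, V=1.33V), C3(6μF, Q=20μC, V=3.33V), C4(2μF, Q=5μC, V=2.50V), C5(3μF, Q=3μC, V=1.00V)
Op 1: GROUND 3: Q3=0; energy lost=33.333
Op 2: CLOSE 3-5: Q_total=3.00, C_total=9.00, V=0.33; Q3=2.00, Q5=1.00; dissipated=1.000
Op 3: GROUND 1: Q1=0; energy lost=0.083
Op 4: GROUND 1: Q1=0; energy lost=0.000
Op 5: CLOSE 4-2: Q_total=13.00, C_total=8.00, V=1.62; Q4=3.25, Q2=9.75; dissipated=1.021
Total dissipated: 35.438 μJ

Answer: 35.44 μJ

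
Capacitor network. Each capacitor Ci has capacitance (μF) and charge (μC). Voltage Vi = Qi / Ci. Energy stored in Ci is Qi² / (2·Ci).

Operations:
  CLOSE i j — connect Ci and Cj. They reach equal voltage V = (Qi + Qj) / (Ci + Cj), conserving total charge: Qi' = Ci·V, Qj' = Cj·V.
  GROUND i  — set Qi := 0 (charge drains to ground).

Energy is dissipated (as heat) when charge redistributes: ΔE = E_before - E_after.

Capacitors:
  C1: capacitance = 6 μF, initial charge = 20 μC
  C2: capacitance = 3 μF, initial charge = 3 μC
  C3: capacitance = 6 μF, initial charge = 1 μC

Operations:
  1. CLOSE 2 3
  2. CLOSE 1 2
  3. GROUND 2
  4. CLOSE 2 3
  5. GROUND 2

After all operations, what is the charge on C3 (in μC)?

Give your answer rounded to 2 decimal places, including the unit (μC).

Initial: C1(6μF, Q=20μC, V=3.33V), C2(3μF, Q=3μC, V=1.00V), C3(6μF, Q=1μC, V=0.17V)
Op 1: CLOSE 2-3: Q_total=4.00, C_total=9.00, V=0.44; Q2=1.33, Q3=2.67; dissipated=0.694
Op 2: CLOSE 1-2: Q_total=21.33, C_total=9.00, V=2.37; Q1=14.22, Q2=7.11; dissipated=8.346
Op 3: GROUND 2: Q2=0; energy lost=8.428
Op 4: CLOSE 2-3: Q_total=2.67, C_total=9.00, V=0.30; Q2=0.89, Q3=1.78; dissipated=0.198
Op 5: GROUND 2: Q2=0; energy lost=0.132
Final charges: Q1=14.22, Q2=0.00, Q3=1.78

Answer: 1.78 μC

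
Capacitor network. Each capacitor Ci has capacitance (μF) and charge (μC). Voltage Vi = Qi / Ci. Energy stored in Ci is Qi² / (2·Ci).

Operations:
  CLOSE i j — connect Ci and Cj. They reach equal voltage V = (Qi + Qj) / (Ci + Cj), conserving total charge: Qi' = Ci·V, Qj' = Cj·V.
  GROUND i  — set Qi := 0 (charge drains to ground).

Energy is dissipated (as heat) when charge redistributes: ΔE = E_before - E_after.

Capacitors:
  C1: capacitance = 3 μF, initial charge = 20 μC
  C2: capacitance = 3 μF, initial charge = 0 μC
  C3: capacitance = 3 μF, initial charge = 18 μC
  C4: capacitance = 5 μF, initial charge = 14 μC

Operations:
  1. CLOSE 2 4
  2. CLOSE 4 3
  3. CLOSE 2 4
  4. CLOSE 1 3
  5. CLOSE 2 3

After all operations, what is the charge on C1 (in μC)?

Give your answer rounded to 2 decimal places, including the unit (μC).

Answer: 15.02 μC

Derivation:
Initial: C1(3μF, Q=20μC, V=6.67V), C2(3μF, Q=0μC, V=0.00V), C3(3μF, Q=18μC, V=6.00V), C4(5μF, Q=14μC, V=2.80V)
Op 1: CLOSE 2-4: Q_total=14.00, C_total=8.00, V=1.75; Q2=5.25, Q4=8.75; dissipated=7.350
Op 2: CLOSE 4-3: Q_total=26.75, C_total=8.00, V=3.34; Q4=16.72, Q3=10.03; dissipated=16.934
Op 3: CLOSE 2-4: Q_total=21.97, C_total=8.00, V=2.75; Q2=8.24, Q4=13.73; dissipated=2.381
Op 4: CLOSE 1-3: Q_total=30.03, C_total=6.00, V=5.01; Q1=15.02, Q3=15.02; dissipated=8.281
Op 5: CLOSE 2-3: Q_total=23.25, C_total=6.00, V=3.88; Q2=11.63, Q3=11.63; dissipated=3.828
Final charges: Q1=15.02, Q2=11.63, Q3=11.63, Q4=13.73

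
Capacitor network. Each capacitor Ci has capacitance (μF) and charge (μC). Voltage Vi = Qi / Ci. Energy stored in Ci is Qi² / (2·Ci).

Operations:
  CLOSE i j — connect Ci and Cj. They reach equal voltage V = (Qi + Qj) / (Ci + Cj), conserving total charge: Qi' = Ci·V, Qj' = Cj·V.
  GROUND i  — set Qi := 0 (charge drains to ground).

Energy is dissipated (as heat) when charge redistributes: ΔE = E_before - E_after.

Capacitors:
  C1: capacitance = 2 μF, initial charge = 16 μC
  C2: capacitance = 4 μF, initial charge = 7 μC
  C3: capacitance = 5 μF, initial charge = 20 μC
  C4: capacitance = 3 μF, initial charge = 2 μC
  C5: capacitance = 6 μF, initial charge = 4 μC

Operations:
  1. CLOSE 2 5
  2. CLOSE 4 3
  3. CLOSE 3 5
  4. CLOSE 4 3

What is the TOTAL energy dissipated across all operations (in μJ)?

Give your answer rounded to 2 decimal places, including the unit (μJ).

Initial: C1(2μF, Q=16μC, V=8.00V), C2(4μF, Q=7μC, V=1.75V), C3(5μF, Q=20μC, V=4.00V), C4(3μF, Q=2μC, V=0.67V), C5(6μF, Q=4μC, V=0.67V)
Op 1: CLOSE 2-5: Q_total=11.00, C_total=10.00, V=1.10; Q2=4.40, Q5=6.60; dissipated=1.408
Op 2: CLOSE 4-3: Q_total=22.00, C_total=8.00, V=2.75; Q4=8.25, Q3=13.75; dissipated=10.417
Op 3: CLOSE 3-5: Q_total=20.35, C_total=11.00, V=1.85; Q3=9.25, Q5=11.10; dissipated=3.712
Op 4: CLOSE 4-3: Q_total=17.50, C_total=8.00, V=2.19; Q4=6.56, Q3=10.94; dissipated=0.759
Total dissipated: 16.297 μJ

Answer: 16.30 μJ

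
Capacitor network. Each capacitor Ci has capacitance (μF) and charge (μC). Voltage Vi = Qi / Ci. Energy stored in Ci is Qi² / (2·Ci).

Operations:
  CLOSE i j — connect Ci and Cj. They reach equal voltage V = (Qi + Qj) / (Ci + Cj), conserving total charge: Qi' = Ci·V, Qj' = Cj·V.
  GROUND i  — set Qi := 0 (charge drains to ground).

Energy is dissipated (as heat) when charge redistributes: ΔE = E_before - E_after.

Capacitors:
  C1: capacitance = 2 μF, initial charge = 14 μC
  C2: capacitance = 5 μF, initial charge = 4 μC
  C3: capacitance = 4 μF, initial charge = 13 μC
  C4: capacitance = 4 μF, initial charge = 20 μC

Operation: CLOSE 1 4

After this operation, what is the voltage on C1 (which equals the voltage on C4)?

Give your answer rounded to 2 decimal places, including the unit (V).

Initial: C1(2μF, Q=14μC, V=7.00V), C2(5μF, Q=4μC, V=0.80V), C3(4μF, Q=13μC, V=3.25V), C4(4μF, Q=20μC, V=5.00V)
Op 1: CLOSE 1-4: Q_total=34.00, C_total=6.00, V=5.67; Q1=11.33, Q4=22.67; dissipated=2.667

Answer: 5.67 V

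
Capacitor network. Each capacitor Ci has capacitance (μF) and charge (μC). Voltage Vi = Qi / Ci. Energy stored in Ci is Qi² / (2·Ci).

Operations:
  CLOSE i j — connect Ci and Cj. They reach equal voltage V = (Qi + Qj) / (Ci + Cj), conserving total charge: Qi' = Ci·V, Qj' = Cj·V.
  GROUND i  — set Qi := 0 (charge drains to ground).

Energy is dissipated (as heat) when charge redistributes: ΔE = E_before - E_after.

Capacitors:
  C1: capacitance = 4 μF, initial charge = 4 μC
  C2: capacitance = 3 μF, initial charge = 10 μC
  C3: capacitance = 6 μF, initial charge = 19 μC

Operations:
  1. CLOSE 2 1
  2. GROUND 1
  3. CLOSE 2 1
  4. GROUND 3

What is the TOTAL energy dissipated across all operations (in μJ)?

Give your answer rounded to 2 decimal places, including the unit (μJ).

Answer: 46.18 μJ

Derivation:
Initial: C1(4μF, Q=4μC, V=1.00V), C2(3μF, Q=10μC, V=3.33V), C3(6μF, Q=19μC, V=3.17V)
Op 1: CLOSE 2-1: Q_total=14.00, C_total=7.00, V=2.00; Q2=6.00, Q1=8.00; dissipated=4.667
Op 2: GROUND 1: Q1=0; energy lost=8.000
Op 3: CLOSE 2-1: Q_total=6.00, C_total=7.00, V=0.86; Q2=2.57, Q1=3.43; dissipated=3.429
Op 4: GROUND 3: Q3=0; energy lost=30.083
Total dissipated: 46.179 μJ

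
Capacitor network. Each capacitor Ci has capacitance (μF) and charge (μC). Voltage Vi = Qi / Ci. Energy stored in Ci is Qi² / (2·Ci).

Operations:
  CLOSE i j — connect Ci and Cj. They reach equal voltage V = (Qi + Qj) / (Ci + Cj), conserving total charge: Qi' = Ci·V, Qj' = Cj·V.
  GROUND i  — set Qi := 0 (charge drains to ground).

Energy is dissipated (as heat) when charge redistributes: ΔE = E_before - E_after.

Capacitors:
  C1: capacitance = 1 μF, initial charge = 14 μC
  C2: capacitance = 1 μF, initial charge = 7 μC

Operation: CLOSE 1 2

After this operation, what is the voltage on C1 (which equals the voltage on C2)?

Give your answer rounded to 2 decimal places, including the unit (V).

Answer: 10.50 V

Derivation:
Initial: C1(1μF, Q=14μC, V=14.00V), C2(1μF, Q=7μC, V=7.00V)
Op 1: CLOSE 1-2: Q_total=21.00, C_total=2.00, V=10.50; Q1=10.50, Q2=10.50; dissipated=12.250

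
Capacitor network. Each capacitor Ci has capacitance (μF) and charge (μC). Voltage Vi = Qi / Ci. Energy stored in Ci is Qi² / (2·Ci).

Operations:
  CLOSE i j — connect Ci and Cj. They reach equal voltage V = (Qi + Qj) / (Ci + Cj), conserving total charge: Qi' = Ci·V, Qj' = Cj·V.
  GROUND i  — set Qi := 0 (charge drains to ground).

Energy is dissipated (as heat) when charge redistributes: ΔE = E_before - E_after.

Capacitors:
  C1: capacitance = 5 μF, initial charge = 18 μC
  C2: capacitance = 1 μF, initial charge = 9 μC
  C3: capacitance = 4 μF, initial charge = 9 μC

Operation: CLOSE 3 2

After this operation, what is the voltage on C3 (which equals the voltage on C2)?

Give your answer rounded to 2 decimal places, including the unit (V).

Initial: C1(5μF, Q=18μC, V=3.60V), C2(1μF, Q=9μC, V=9.00V), C3(4μF, Q=9μC, V=2.25V)
Op 1: CLOSE 3-2: Q_total=18.00, C_total=5.00, V=3.60; Q3=14.40, Q2=3.60; dissipated=18.225

Answer: 3.60 V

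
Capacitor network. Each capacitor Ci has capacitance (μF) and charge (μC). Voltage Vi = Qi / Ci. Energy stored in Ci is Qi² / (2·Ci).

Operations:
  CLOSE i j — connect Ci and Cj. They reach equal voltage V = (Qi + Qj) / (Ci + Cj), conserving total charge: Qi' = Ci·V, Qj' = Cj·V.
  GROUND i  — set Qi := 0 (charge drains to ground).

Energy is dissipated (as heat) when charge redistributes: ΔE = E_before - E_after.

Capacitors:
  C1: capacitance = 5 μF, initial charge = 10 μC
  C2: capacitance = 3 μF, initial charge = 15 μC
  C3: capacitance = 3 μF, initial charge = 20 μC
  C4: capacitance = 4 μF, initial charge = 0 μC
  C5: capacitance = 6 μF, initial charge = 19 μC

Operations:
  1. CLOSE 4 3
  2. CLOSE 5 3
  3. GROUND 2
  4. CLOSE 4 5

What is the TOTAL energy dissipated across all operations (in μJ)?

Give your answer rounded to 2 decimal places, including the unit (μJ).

Initial: C1(5μF, Q=10μC, V=2.00V), C2(3μF, Q=15μC, V=5.00V), C3(3μF, Q=20μC, V=6.67V), C4(4μF, Q=0μC, V=0.00V), C5(6μF, Q=19μC, V=3.17V)
Op 1: CLOSE 4-3: Q_total=20.00, C_total=7.00, V=2.86; Q4=11.43, Q3=8.57; dissipated=38.095
Op 2: CLOSE 5-3: Q_total=27.57, C_total=9.00, V=3.06; Q5=18.38, Q3=9.19; dissipated=0.096
Op 3: GROUND 2: Q2=0; energy lost=37.500
Op 4: CLOSE 4-5: Q_total=29.81, C_total=10.00, V=2.98; Q4=11.92, Q5=17.89; dissipated=0.051
Total dissipated: 75.742 μJ

Answer: 75.74 μJ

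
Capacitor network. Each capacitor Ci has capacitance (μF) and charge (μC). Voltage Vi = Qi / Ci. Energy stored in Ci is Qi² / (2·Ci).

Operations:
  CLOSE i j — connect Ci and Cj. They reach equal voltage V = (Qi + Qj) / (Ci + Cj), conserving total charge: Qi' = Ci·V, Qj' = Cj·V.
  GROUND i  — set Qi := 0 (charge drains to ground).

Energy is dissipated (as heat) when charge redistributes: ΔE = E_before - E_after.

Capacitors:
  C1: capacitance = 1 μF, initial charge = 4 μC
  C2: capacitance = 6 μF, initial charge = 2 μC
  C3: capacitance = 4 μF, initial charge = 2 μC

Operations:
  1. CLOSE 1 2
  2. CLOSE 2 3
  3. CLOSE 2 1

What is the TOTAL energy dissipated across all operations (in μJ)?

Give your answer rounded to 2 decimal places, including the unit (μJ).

Initial: C1(1μF, Q=4μC, V=4.00V), C2(6μF, Q=2μC, V=0.33V), C3(4μF, Q=2μC, V=0.50V)
Op 1: CLOSE 1-2: Q_total=6.00, C_total=7.00, V=0.86; Q1=0.86, Q2=5.14; dissipated=5.762
Op 2: CLOSE 2-3: Q_total=7.14, C_total=10.00, V=0.71; Q2=4.29, Q3=2.86; dissipated=0.153
Op 3: CLOSE 2-1: Q_total=5.14, C_total=7.00, V=0.73; Q2=4.41, Q1=0.73; dissipated=0.009
Total dissipated: 5.924 μJ

Answer: 5.92 μJ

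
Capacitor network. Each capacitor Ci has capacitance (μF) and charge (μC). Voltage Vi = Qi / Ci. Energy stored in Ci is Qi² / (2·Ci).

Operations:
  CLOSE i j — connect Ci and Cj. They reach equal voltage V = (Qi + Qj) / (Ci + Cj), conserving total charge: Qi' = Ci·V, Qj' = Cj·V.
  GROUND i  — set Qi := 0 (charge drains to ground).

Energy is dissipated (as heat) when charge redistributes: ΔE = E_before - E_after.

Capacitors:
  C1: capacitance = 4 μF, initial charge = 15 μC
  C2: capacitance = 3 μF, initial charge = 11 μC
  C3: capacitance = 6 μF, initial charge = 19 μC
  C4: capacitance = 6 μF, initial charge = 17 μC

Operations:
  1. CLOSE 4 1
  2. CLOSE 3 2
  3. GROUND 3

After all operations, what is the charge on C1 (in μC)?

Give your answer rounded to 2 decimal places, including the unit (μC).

Initial: C1(4μF, Q=15μC, V=3.75V), C2(3μF, Q=11μC, V=3.67V), C3(6μF, Q=19μC, V=3.17V), C4(6μF, Q=17μC, V=2.83V)
Op 1: CLOSE 4-1: Q_total=32.00, C_total=10.00, V=3.20; Q4=19.20, Q1=12.80; dissipated=1.008
Op 2: CLOSE 3-2: Q_total=30.00, C_total=9.00, V=3.33; Q3=20.00, Q2=10.00; dissipated=0.250
Op 3: GROUND 3: Q3=0; energy lost=33.333
Final charges: Q1=12.80, Q2=10.00, Q3=0.00, Q4=19.20

Answer: 12.80 μC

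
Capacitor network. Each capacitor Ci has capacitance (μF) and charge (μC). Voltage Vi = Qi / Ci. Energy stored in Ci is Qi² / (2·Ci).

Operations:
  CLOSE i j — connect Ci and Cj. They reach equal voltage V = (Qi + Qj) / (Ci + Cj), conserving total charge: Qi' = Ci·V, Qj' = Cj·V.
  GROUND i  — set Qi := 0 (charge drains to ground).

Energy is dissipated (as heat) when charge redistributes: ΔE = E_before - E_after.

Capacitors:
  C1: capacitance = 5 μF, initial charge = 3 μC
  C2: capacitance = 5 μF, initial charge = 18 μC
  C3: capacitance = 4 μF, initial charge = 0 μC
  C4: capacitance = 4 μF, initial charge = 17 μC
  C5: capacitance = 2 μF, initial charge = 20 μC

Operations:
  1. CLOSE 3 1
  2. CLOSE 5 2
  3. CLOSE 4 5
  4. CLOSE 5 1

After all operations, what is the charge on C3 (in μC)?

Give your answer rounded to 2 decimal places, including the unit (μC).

Answer: 1.33 μC

Derivation:
Initial: C1(5μF, Q=3μC, V=0.60V), C2(5μF, Q=18μC, V=3.60V), C3(4μF, Q=0μC, V=0.00V), C4(4μF, Q=17μC, V=4.25V), C5(2μF, Q=20μC, V=10.00V)
Op 1: CLOSE 3-1: Q_total=3.00, C_total=9.00, V=0.33; Q3=1.33, Q1=1.67; dissipated=0.400
Op 2: CLOSE 5-2: Q_total=38.00, C_total=7.00, V=5.43; Q5=10.86, Q2=27.14; dissipated=29.257
Op 3: CLOSE 4-5: Q_total=27.86, C_total=6.00, V=4.64; Q4=18.57, Q5=9.29; dissipated=0.926
Op 4: CLOSE 5-1: Q_total=10.95, C_total=7.00, V=1.56; Q5=3.13, Q1=7.82; dissipated=13.266
Final charges: Q1=7.82, Q2=27.14, Q3=1.33, Q4=18.57, Q5=3.13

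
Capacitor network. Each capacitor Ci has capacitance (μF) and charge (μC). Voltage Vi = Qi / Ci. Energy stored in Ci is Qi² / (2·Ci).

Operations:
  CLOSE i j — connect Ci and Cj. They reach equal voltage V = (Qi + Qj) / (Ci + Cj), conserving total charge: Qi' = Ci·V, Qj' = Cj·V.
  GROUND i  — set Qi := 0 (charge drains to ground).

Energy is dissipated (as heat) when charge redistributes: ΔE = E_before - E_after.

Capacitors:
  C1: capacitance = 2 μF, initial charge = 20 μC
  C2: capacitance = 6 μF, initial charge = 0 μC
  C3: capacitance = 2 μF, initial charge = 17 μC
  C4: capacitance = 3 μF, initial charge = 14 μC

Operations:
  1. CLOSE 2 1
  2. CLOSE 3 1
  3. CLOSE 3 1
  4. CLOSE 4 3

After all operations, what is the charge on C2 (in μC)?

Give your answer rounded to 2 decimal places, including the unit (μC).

Initial: C1(2μF, Q=20μC, V=10.00V), C2(6μF, Q=0μC, V=0.00V), C3(2μF, Q=17μC, V=8.50V), C4(3μF, Q=14μC, V=4.67V)
Op 1: CLOSE 2-1: Q_total=20.00, C_total=8.00, V=2.50; Q2=15.00, Q1=5.00; dissipated=75.000
Op 2: CLOSE 3-1: Q_total=22.00, C_total=4.00, V=5.50; Q3=11.00, Q1=11.00; dissipated=18.000
Op 3: CLOSE 3-1: Q_total=22.00, C_total=4.00, V=5.50; Q3=11.00, Q1=11.00; dissipated=0.000
Op 4: CLOSE 4-3: Q_total=25.00, C_total=5.00, V=5.00; Q4=15.00, Q3=10.00; dissipated=0.417
Final charges: Q1=11.00, Q2=15.00, Q3=10.00, Q4=15.00

Answer: 15.00 μC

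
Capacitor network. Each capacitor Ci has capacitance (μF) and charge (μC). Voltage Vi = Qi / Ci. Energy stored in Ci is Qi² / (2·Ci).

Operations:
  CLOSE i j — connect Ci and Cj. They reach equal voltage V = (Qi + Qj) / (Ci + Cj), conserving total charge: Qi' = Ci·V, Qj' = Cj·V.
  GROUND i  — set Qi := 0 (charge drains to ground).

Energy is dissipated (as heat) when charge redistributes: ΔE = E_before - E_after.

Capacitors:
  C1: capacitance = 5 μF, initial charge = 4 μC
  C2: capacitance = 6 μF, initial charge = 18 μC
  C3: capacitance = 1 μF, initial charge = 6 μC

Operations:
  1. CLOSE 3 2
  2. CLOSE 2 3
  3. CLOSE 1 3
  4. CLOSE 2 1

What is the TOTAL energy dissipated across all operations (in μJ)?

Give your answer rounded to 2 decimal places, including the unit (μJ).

Answer: 13.28 μJ

Derivation:
Initial: C1(5μF, Q=4μC, V=0.80V), C2(6μF, Q=18μC, V=3.00V), C3(1μF, Q=6μC, V=6.00V)
Op 1: CLOSE 3-2: Q_total=24.00, C_total=7.00, V=3.43; Q3=3.43, Q2=20.57; dissipated=3.857
Op 2: CLOSE 2-3: Q_total=24.00, C_total=7.00, V=3.43; Q2=20.57, Q3=3.43; dissipated=0.000
Op 3: CLOSE 1-3: Q_total=7.43, C_total=6.00, V=1.24; Q1=6.19, Q3=1.24; dissipated=2.879
Op 4: CLOSE 2-1: Q_total=26.76, C_total=11.00, V=2.43; Q2=14.60, Q1=12.16; dissipated=6.543
Total dissipated: 13.279 μJ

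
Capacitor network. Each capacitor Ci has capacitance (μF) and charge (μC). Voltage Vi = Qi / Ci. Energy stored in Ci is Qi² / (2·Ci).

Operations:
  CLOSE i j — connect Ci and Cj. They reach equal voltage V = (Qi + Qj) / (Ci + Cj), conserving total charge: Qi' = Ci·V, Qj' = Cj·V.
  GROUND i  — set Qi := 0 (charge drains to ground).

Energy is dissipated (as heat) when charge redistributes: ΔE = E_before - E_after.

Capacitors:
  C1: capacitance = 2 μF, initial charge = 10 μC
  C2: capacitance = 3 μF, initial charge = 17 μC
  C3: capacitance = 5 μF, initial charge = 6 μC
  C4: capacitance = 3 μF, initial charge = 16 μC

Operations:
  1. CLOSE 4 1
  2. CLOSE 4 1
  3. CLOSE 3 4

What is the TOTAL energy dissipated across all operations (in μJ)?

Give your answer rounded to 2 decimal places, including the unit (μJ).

Answer: 15.07 μJ

Derivation:
Initial: C1(2μF, Q=10μC, V=5.00V), C2(3μF, Q=17μC, V=5.67V), C3(5μF, Q=6μC, V=1.20V), C4(3μF, Q=16μC, V=5.33V)
Op 1: CLOSE 4-1: Q_total=26.00, C_total=5.00, V=5.20; Q4=15.60, Q1=10.40; dissipated=0.067
Op 2: CLOSE 4-1: Q_total=26.00, C_total=5.00, V=5.20; Q4=15.60, Q1=10.40; dissipated=0.000
Op 3: CLOSE 3-4: Q_total=21.60, C_total=8.00, V=2.70; Q3=13.50, Q4=8.10; dissipated=15.000
Total dissipated: 15.067 μJ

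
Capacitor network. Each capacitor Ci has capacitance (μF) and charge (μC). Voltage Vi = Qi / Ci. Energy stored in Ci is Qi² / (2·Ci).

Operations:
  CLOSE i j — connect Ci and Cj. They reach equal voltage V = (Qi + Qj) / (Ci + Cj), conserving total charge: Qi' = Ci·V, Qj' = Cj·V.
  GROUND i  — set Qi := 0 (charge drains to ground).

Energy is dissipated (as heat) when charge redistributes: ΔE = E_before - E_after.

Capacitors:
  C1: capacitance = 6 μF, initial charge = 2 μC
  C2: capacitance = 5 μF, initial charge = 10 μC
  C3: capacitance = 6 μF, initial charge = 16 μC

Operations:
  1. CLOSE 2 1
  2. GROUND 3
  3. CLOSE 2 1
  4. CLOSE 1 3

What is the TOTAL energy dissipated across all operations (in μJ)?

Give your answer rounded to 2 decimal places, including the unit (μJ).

Initial: C1(6μF, Q=2μC, V=0.33V), C2(5μF, Q=10μC, V=2.00V), C3(6μF, Q=16μC, V=2.67V)
Op 1: CLOSE 2-1: Q_total=12.00, C_total=11.00, V=1.09; Q2=5.45, Q1=6.55; dissipated=3.788
Op 2: GROUND 3: Q3=0; energy lost=21.333
Op 3: CLOSE 2-1: Q_total=12.00, C_total=11.00, V=1.09; Q2=5.45, Q1=6.55; dissipated=0.000
Op 4: CLOSE 1-3: Q_total=6.55, C_total=12.00, V=0.55; Q1=3.27, Q3=3.27; dissipated=1.785
Total dissipated: 26.906 μJ

Answer: 26.91 μJ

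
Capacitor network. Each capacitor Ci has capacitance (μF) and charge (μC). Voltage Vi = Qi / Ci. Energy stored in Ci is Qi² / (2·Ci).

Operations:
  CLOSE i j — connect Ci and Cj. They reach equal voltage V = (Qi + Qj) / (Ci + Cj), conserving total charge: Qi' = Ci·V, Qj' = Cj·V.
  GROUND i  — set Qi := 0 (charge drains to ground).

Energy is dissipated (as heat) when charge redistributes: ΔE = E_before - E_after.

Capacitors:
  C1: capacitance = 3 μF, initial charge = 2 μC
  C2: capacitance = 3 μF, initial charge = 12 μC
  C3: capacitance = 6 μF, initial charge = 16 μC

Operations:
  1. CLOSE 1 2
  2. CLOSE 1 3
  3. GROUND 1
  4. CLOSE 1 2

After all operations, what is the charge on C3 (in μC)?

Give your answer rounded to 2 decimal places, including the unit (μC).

Answer: 15.33 μC

Derivation:
Initial: C1(3μF, Q=2μC, V=0.67V), C2(3μF, Q=12μC, V=4.00V), C3(6μF, Q=16μC, V=2.67V)
Op 1: CLOSE 1-2: Q_total=14.00, C_total=6.00, V=2.33; Q1=7.00, Q2=7.00; dissipated=8.333
Op 2: CLOSE 1-3: Q_total=23.00, C_total=9.00, V=2.56; Q1=7.67, Q3=15.33; dissipated=0.111
Op 3: GROUND 1: Q1=0; energy lost=9.796
Op 4: CLOSE 1-2: Q_total=7.00, C_total=6.00, V=1.17; Q1=3.50, Q2=3.50; dissipated=4.083
Final charges: Q1=3.50, Q2=3.50, Q3=15.33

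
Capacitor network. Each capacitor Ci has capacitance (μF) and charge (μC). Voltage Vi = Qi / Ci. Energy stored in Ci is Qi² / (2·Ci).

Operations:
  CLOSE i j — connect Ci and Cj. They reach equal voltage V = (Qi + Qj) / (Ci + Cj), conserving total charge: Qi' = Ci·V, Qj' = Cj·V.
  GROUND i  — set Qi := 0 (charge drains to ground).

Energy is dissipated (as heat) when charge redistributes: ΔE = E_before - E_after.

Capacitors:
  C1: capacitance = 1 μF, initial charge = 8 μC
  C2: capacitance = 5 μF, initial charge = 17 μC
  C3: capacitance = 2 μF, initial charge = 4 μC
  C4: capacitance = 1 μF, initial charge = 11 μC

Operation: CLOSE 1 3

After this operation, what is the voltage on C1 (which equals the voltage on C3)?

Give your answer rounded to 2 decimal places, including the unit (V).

Initial: C1(1μF, Q=8μC, V=8.00V), C2(5μF, Q=17μC, V=3.40V), C3(2μF, Q=4μC, V=2.00V), C4(1μF, Q=11μC, V=11.00V)
Op 1: CLOSE 1-3: Q_total=12.00, C_total=3.00, V=4.00; Q1=4.00, Q3=8.00; dissipated=12.000

Answer: 4.00 V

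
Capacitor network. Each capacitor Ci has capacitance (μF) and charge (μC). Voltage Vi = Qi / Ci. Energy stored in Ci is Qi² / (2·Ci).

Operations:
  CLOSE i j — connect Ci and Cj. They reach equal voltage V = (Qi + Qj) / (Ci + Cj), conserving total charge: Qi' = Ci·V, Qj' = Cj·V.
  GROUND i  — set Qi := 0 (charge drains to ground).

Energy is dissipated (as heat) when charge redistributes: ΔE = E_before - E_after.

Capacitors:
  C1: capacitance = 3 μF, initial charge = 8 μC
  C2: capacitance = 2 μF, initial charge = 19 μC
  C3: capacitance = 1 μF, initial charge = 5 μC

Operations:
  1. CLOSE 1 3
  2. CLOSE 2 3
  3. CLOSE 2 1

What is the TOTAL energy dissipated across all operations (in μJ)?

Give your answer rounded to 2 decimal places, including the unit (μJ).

Initial: C1(3μF, Q=8μC, V=2.67V), C2(2μF, Q=19μC, V=9.50V), C3(1μF, Q=5μC, V=5.00V)
Op 1: CLOSE 1-3: Q_total=13.00, C_total=4.00, V=3.25; Q1=9.75, Q3=3.25; dissipated=2.042
Op 2: CLOSE 2-3: Q_total=22.25, C_total=3.00, V=7.42; Q2=14.83, Q3=7.42; dissipated=13.021
Op 3: CLOSE 2-1: Q_total=24.58, C_total=5.00, V=4.92; Q2=9.83, Q1=14.75; dissipated=10.417
Total dissipated: 25.479 μJ

Answer: 25.48 μJ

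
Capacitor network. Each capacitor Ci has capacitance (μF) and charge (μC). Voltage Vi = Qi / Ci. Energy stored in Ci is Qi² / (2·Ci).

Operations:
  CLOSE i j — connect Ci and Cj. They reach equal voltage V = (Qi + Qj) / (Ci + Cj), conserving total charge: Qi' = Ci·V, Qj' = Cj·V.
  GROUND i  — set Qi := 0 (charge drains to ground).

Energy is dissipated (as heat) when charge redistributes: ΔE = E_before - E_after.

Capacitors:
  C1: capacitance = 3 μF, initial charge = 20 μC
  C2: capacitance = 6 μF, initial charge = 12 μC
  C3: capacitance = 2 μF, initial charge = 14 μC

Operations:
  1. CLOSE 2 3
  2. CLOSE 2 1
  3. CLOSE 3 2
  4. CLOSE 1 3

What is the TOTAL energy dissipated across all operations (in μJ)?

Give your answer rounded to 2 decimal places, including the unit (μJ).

Answer: 31.45 μJ

Derivation:
Initial: C1(3μF, Q=20μC, V=6.67V), C2(6μF, Q=12μC, V=2.00V), C3(2μF, Q=14μC, V=7.00V)
Op 1: CLOSE 2-3: Q_total=26.00, C_total=8.00, V=3.25; Q2=19.50, Q3=6.50; dissipated=18.750
Op 2: CLOSE 2-1: Q_total=39.50, C_total=9.00, V=4.39; Q2=26.33, Q1=13.17; dissipated=11.674
Op 3: CLOSE 3-2: Q_total=32.83, C_total=8.00, V=4.10; Q3=8.21, Q2=24.62; dissipated=0.973
Op 4: CLOSE 1-3: Q_total=21.38, C_total=5.00, V=4.28; Q1=12.82, Q3=8.55; dissipated=0.049
Total dissipated: 31.445 μJ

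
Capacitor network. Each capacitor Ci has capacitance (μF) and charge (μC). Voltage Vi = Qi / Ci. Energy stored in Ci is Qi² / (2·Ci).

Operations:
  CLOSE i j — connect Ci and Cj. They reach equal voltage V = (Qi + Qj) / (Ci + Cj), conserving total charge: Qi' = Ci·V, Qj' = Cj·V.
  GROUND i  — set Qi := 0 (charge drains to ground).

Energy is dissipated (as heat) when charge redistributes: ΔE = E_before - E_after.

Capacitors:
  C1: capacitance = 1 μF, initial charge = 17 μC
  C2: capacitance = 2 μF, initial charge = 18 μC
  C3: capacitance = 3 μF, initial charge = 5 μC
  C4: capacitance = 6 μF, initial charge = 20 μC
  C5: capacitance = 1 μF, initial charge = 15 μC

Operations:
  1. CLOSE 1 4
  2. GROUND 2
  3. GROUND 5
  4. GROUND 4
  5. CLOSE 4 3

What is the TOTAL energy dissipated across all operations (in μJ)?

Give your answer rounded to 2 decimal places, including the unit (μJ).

Initial: C1(1μF, Q=17μC, V=17.00V), C2(2μF, Q=18μC, V=9.00V), C3(3μF, Q=5μC, V=1.67V), C4(6μF, Q=20μC, V=3.33V), C5(1μF, Q=15μC, V=15.00V)
Op 1: CLOSE 1-4: Q_total=37.00, C_total=7.00, V=5.29; Q1=5.29, Q4=31.71; dissipated=80.048
Op 2: GROUND 2: Q2=0; energy lost=81.000
Op 3: GROUND 5: Q5=0; energy lost=112.500
Op 4: GROUND 4: Q4=0; energy lost=83.816
Op 5: CLOSE 4-3: Q_total=5.00, C_total=9.00, V=0.56; Q4=3.33, Q3=1.67; dissipated=2.778
Total dissipated: 360.142 μJ

Answer: 360.14 μJ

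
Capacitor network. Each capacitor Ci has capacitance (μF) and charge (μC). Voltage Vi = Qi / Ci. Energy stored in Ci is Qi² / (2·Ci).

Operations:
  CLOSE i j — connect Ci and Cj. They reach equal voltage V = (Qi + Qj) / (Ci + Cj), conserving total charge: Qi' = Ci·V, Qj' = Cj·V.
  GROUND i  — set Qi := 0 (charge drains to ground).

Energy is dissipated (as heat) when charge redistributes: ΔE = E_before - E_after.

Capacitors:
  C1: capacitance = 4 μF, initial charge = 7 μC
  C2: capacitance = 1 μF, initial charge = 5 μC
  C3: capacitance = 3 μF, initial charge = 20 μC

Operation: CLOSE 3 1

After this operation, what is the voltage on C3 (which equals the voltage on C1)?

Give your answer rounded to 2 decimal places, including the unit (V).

Initial: C1(4μF, Q=7μC, V=1.75V), C2(1μF, Q=5μC, V=5.00V), C3(3μF, Q=20μC, V=6.67V)
Op 1: CLOSE 3-1: Q_total=27.00, C_total=7.00, V=3.86; Q3=11.57, Q1=15.43; dissipated=20.720

Answer: 3.86 V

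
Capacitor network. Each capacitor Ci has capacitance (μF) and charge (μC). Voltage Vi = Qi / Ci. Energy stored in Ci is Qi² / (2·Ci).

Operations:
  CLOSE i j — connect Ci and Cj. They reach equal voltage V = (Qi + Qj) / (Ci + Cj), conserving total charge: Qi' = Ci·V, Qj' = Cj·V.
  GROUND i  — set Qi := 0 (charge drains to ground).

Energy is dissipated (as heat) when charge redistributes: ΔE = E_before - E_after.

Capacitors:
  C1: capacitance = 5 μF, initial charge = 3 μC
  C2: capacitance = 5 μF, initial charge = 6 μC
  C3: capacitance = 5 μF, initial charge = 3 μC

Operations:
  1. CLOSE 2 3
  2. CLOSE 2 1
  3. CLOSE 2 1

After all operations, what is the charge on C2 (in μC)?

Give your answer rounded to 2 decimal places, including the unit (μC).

Initial: C1(5μF, Q=3μC, V=0.60V), C2(5μF, Q=6μC, V=1.20V), C3(5μF, Q=3μC, V=0.60V)
Op 1: CLOSE 2-3: Q_total=9.00, C_total=10.00, V=0.90; Q2=4.50, Q3=4.50; dissipated=0.450
Op 2: CLOSE 2-1: Q_total=7.50, C_total=10.00, V=0.75; Q2=3.75, Q1=3.75; dissipated=0.113
Op 3: CLOSE 2-1: Q_total=7.50, C_total=10.00, V=0.75; Q2=3.75, Q1=3.75; dissipated=0.000
Final charges: Q1=3.75, Q2=3.75, Q3=4.50

Answer: 3.75 μC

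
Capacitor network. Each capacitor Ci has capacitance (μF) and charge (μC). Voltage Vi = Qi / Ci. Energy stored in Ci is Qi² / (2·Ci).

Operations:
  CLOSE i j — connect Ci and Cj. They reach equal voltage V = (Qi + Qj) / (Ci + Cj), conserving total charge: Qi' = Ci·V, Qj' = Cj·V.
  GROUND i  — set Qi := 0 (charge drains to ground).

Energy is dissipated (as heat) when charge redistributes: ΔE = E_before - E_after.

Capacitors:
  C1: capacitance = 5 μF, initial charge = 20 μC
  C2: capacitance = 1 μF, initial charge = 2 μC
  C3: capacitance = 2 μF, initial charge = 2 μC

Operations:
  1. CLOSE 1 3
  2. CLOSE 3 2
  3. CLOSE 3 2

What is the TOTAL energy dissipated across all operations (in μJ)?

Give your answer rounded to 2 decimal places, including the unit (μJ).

Answer: 6.86 μJ

Derivation:
Initial: C1(5μF, Q=20μC, V=4.00V), C2(1μF, Q=2μC, V=2.00V), C3(2μF, Q=2μC, V=1.00V)
Op 1: CLOSE 1-3: Q_total=22.00, C_total=7.00, V=3.14; Q1=15.71, Q3=6.29; dissipated=6.429
Op 2: CLOSE 3-2: Q_total=8.29, C_total=3.00, V=2.76; Q3=5.52, Q2=2.76; dissipated=0.435
Op 3: CLOSE 3-2: Q_total=8.29, C_total=3.00, V=2.76; Q3=5.52, Q2=2.76; dissipated=0.000
Total dissipated: 6.864 μJ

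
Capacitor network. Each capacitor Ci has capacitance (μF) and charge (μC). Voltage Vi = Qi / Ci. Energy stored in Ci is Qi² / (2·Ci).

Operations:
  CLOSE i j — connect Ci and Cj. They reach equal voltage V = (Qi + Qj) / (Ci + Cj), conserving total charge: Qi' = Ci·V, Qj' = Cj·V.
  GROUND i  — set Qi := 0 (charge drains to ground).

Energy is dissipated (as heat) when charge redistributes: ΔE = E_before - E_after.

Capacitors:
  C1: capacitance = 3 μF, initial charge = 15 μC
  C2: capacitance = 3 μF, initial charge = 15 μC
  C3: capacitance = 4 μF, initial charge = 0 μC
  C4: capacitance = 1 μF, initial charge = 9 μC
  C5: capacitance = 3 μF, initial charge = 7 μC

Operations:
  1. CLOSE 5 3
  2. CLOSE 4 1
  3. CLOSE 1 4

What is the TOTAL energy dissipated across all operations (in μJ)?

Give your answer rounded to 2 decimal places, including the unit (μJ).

Answer: 10.67 μJ

Derivation:
Initial: C1(3μF, Q=15μC, V=5.00V), C2(3μF, Q=15μC, V=5.00V), C3(4μF, Q=0μC, V=0.00V), C4(1μF, Q=9μC, V=9.00V), C5(3μF, Q=7μC, V=2.33V)
Op 1: CLOSE 5-3: Q_total=7.00, C_total=7.00, V=1.00; Q5=3.00, Q3=4.00; dissipated=4.667
Op 2: CLOSE 4-1: Q_total=24.00, C_total=4.00, V=6.00; Q4=6.00, Q1=18.00; dissipated=6.000
Op 3: CLOSE 1-4: Q_total=24.00, C_total=4.00, V=6.00; Q1=18.00, Q4=6.00; dissipated=0.000
Total dissipated: 10.667 μJ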